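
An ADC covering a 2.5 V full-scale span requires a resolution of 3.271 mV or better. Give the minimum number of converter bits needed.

10 bits

Number of steps required ≥ 2.5 V / 3.271 mV = 764.29.
Need 2^N ≥ 764.29; 2^9 = 512, 2^10 = 1024.
Minimum N = 10.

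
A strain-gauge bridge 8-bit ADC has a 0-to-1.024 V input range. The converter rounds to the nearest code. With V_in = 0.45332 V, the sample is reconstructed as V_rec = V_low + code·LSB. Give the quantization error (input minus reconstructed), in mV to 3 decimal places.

1.320 mV

One LSB is 1.024 V / 256 = 4.000 mV.
(0.45332 − 0)/0.004 = 113.3300; round gives code 113.
V_rec = 0 + 113·0.004 = 0.452 V.
Error = 0.45332 − 0.452 = 0.00132 V = 1.320 mV.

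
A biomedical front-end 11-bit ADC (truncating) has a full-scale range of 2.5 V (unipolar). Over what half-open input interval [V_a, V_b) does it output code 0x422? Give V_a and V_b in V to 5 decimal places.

[1.29150 V, 1.29272 V)

LSB = 2.5/2^11 = 1.221 mV.
Code 0x422 = 1058 decimal.
V_a = V_low + 1058·LSB = 1.2915 V; V_b = V_low + 1059·LSB = 1.29272 V.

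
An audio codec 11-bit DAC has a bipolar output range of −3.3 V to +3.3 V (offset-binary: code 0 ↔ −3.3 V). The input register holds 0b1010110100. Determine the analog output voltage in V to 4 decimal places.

LSB = 6.6 V / 2^11 = 3.223 mV.
Code 0b1010110100 = 692 decimal.
V_out = (−3.3) + 692 × 0.00322266 V = -1.06992 V.

-1.0699 V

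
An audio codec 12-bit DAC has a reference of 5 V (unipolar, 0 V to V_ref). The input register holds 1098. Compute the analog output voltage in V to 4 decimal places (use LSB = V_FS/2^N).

1.3403 V

LSB = 5 V / 2^12 = 1.221 mV.
V_out = 0 + 1098 × 0.0012207 V = 1.34033 V.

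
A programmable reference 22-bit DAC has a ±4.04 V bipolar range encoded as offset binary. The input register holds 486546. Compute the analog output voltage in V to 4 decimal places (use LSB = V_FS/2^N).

LSB = 8.08 V / 2^22 = 1.93 µV.
V_out = (−4.04) + 486546 × 1.92642e-06 V = -3.10271 V.

-3.1027 V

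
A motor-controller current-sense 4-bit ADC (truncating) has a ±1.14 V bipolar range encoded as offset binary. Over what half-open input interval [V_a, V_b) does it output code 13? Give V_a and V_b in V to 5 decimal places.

[0.71250 V, 0.85500 V)

LSB = 2.28/2^4 = 142.500 mV.
V_a = V_low + 13·LSB = 0.7125 V; V_b = V_low + 14·LSB = 0.855 V.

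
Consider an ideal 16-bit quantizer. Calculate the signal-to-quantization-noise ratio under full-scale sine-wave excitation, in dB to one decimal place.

98.1 dB

SNR ≈ 6.02·N + 1.76 dB = 6.02·16 + 1.76 = 98.08 dB.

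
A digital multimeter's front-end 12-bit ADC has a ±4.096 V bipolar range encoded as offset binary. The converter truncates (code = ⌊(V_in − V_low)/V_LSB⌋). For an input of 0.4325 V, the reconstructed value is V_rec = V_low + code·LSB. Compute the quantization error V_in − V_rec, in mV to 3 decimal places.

Step size: 8.192 V ÷ 2^12 = 2.000 mV.
Scaled input = 2264.2500 LSBs, so code = 2264.
Reconstructed: 0.432 V.
Error = 0.4325 − 0.432 = 0.0005 V = 0.500 mV.

0.500 mV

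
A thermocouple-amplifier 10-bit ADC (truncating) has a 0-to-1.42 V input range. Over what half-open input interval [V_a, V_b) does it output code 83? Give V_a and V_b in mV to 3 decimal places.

[115.098 mV, 116.484 mV)

LSB = 1.42/2^10 = 1.387 mV.
V_a = V_low + 83·LSB = 0.115098 V; V_b = V_low + 84·LSB = 0.116484 V.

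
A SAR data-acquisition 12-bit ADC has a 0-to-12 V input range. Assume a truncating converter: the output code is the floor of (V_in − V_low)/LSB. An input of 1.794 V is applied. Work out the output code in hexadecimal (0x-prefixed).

Full-scale span = 12 V; LSB = 12/2^12 = 2.930 mV.
(1.794 − 0) / 0.00292969 = 612.352 LSBs.
Floor → code 612.
In hexadecimal (0x-prefixed): 0x264.

code 0x264 (decimal 612)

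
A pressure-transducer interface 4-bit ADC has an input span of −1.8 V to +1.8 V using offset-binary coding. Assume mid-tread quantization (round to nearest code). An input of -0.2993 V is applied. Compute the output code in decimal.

code 7

Full-scale span = 3.6 V; LSB = 3.6/2^4 = 225.000 mV.
(-0.2993 − (−1.8)) / 0.225 = 6.670 LSBs.
Round → code 7.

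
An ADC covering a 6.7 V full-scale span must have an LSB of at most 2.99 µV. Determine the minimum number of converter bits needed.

Number of steps required ≥ 6.7 V / 2.99 µV = 2240802.68.
Need 2^N ≥ 2240802.68; 2^21 = 2097152, 2^22 = 4194304.
Minimum N = 22.

22 bits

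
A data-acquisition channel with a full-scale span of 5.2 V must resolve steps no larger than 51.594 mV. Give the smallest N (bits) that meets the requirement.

Number of steps required ≥ 5.2 V / 51.594 mV = 100.79.
Need 2^N ≥ 100.79; 2^6 = 64, 2^7 = 128.
Minimum N = 7.

7 bits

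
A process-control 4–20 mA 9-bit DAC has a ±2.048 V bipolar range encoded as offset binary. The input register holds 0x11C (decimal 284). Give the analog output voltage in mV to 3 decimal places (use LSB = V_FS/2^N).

224.000 mV

LSB = 4.096 V / 2^9 = 8.000 mV.
Code 0x11C = 284 decimal.
V_out = (−2.048) + 284 × 0.008 V = 0.224 V.
= 224.000 mV.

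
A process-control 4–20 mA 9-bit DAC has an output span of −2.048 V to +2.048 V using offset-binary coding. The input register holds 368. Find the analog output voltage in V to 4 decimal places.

LSB = 4.096 V / 2^9 = 8.000 mV.
V_out = (−2.048) + 368 × 0.008 V = 0.896 V.

0.8960 V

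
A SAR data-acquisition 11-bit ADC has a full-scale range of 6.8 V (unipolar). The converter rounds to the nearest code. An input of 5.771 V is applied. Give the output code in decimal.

code 1738

With 2048 levels over 6.8 V, one step is 3.320 mV.
(V_in − V_low)/LSB = (5.771 − 0) / 0.00332031 = 1738.089.
So the output code is 1738.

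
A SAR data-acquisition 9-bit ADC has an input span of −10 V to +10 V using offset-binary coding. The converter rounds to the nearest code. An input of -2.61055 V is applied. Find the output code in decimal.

code 189

With 512 levels over 20 V, one step is 39.062 mV.
(V_in − V_low)/LSB = (-2.61055 − (−10)) / 0.0390625 = 189.170.
So the output code is 189.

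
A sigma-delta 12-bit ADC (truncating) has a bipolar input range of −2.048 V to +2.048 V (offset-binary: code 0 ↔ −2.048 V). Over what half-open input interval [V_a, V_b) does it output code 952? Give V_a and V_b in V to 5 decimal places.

LSB = 4.096/2^12 = 1.000 mV.
V_a = V_low + 952·LSB = -1.096 V; V_b = V_low + 953·LSB = -1.095 V.

[-1.09600 V, -1.09500 V)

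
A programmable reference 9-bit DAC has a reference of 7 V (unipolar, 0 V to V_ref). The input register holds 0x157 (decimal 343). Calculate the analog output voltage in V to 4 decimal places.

LSB = 7 V / 2^9 = 13.672 mV.
Code 0x157 = 343 decimal.
V_out = 0 + 343 × 0.0136719 V = 4.68945 V.

4.6895 V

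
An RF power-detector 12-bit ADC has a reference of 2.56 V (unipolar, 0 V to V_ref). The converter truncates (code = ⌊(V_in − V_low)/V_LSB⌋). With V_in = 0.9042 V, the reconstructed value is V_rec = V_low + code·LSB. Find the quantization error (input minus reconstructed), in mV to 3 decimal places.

One LSB is 2.56 V / 4096 = 0.625 mV.
Scaled input = 1446.7200 LSBs, so code = 1446.
Reconstructed: 0.90375 V.
Error = 0.9042 − 0.90375 = 0.00045 V = 0.450 mV.

0.450 mV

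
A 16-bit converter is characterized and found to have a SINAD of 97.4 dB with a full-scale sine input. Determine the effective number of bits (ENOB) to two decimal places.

ENOB = (SINAD − 1.76) / 6.02 = (97.4 − 1.76)/6.02 = 15.887.

15.89 bits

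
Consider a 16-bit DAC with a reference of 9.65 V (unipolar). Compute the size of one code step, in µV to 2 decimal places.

Full-scale span = 9.65 V.
LSB = 9.65 / 2^16 = 9.65 / 65536 = 0.000147247 V = 147.25 µV.

147.25 µV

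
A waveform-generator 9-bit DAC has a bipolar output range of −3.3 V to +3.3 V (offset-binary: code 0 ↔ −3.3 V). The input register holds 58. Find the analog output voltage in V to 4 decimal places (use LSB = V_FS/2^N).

LSB = 6.6 V / 2^9 = 12.891 mV.
V_out = (−3.3) + 58 × 0.0128906 V = -2.55234 V.

-2.5523 V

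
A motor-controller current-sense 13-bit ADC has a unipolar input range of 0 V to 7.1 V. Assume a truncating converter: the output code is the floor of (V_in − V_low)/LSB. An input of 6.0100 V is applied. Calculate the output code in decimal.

code 6934

With 8192 levels over 7.1 V, one step is 0.867 mV.
(V_in − V_low)/LSB = (6.0100 − 0) / 0.000866699 = 6934.355.
Floor → code 6934.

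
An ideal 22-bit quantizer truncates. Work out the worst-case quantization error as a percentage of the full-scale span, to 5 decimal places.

0.00002 %

Truncating → worst-case error = 1 LSB = V_FS/2^22, so 100/4194304 = 2.38419e-05 % of full scale.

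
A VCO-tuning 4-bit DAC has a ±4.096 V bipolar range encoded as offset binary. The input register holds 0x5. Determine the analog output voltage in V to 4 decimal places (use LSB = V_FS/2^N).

LSB = 8.192 V / 2^4 = 0.5120 V.
Code 0x5 = 5 decimal.
V_out = (−4.096) + 5 × 0.512 V = -1.536 V.

-1.5360 V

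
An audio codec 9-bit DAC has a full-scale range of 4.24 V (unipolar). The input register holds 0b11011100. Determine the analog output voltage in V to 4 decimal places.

1.8219 V

LSB = 4.24 V / 2^9 = 8.281 mV.
Code 0b11011100 = 220 decimal.
V_out = 0 + 220 × 0.00828125 V = 1.82187 V.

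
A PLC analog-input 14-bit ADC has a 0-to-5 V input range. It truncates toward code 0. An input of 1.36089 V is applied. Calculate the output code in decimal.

code 4459

With 16384 levels over 5 V, one step is 305.18 µV.
(1.36089 − 0) / 0.000305176 = 4459.364 LSBs.
⌊·⌋(4459.364) = 4459.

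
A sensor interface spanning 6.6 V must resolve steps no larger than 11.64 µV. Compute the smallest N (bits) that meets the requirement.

20 bits

Number of steps required ≥ 6.6 V / 11.64 µV = 567010.31.
Need 2^N ≥ 567010.31; 2^19 = 524288, 2^20 = 1048576.
Minimum N = 20.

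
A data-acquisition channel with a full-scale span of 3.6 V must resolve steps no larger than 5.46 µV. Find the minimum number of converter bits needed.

20 bits

Number of steps required ≥ 3.6 V / 5.46 µV = 659340.66.
Need 2^N ≥ 659340.66; 2^19 = 524288, 2^20 = 1048576.
Minimum N = 20.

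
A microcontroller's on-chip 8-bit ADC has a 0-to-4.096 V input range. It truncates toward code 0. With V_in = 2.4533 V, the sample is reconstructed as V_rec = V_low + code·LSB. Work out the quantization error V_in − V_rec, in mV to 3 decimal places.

LSB = 4.096/2^8 = 16.000 mV.
Scaled input = 153.3313 LSBs, so code = 153.
Reconstructed: 2.448 V.
V_in − V_rec = 0.0053 V = 5.300 mV.

5.300 mV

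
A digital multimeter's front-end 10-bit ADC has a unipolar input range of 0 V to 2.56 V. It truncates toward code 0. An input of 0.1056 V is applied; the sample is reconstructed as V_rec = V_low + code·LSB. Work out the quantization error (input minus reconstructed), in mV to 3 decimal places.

Step size: 2.56 V ÷ 2^10 = 2.500 mV.
(V_in − V_low)/LSB = (0.1056 − 0)/0.0025 = 42.2400 → code 42 (floor).
V_rec = 0 + 42·0.0025 = 0.105 V.
Error = 0.1056 − 0.105 = 0.0006 V = 0.600 mV.

0.600 mV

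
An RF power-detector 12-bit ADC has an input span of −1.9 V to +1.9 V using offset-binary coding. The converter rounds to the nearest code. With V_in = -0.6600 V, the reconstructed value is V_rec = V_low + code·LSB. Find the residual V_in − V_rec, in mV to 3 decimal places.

-0.381 mV

One LSB is 3.8 V / 4096 = 0.928 mV.
Scaled input = 1336.5895 LSBs, so code = 1337.
Reconstructed: -0.65961914 V.
Error = -0.6600 − (−0.65961914) = -0.000380859 V = -0.381 mV.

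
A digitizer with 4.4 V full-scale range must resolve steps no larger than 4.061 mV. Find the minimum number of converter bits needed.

Number of steps required ≥ 4.4 V / 4.061 mV = 1083.48.
Need 2^N ≥ 1083.48; 2^10 = 1024, 2^11 = 2048.
Minimum N = 11.

11 bits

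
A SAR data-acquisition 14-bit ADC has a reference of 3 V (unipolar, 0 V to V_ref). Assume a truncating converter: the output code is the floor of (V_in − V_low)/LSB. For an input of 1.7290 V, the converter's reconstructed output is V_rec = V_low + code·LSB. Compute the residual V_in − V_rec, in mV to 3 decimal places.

Step size: 3 V ÷ 2^14 = 183.11 µV.
Scaled input = 9442.6453 LSBs, so code = 9442.
Code 9442 maps back to 0 + 9442×0.000183105 V = 1.7288818 V.
Error = 1.7290 − 1.7288818 = 0.000118164 V = 0.118 mV.

0.118 mV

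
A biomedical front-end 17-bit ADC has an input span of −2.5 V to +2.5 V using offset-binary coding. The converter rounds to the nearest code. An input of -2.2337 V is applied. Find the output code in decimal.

With 131072 levels over 5 V, one step is 38.15 µV.
(V_in − V_low)/LSB = (-2.2337 − (−2.5)) / 3.8147e-05 = 6980.895.
So the output code is 6981.

code 6981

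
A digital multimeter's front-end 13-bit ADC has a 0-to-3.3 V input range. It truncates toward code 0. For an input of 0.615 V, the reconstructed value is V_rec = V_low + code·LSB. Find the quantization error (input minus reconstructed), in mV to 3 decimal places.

Step size: 3.3 V ÷ 2^13 = 402.83 µV.
(0.615 − 0)/0.000402832 = 1526.6909; ⌊·⌋ gives code 1526.
Code 1526 maps back to 0 + 1526×0.000402832 V = 0.61472168 V.
Error = 0.615 − 0.61472168 = 0.00027832 V = 0.278 mV.

0.278 mV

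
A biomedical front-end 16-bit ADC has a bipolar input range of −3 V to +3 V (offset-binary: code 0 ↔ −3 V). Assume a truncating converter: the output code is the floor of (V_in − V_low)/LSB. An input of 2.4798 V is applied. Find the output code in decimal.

code 59854

LSB = 6 V / 65536 = 91.55 µV.
(V_in − V_low)/LSB = (2.4798 − (−3)) / 9.15527e-05 = 59854.029.
So the output code is 59854.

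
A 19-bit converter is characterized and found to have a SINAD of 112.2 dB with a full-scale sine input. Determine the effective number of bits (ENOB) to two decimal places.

ENOB = (SINAD − 1.76) / 6.02 = (112.2 − 1.76)/6.02 = 18.346.

18.35 bits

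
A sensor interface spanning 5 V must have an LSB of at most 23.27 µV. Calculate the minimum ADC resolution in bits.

Number of steps required ≥ 5 V / 23.27 µV = 214868.93.
Need 2^N ≥ 214868.93; 2^17 = 131072, 2^18 = 262144.
Minimum N = 18.

18 bits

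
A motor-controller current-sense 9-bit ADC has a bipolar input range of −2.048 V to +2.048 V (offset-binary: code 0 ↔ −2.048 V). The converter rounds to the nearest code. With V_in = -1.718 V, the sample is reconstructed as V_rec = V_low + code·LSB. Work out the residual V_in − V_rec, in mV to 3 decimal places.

2.000 mV

Step size: 4.096 V ÷ 2^9 = 8.000 mV.
(-1.718 − (−2.048))/0.008 = 41.2500; round gives code 41.
Code 41 maps back to (−2.048) + 41×0.008 V = -1.72 V.
Error = -1.718 − (−1.72) = 0.002 V = 2.000 mV.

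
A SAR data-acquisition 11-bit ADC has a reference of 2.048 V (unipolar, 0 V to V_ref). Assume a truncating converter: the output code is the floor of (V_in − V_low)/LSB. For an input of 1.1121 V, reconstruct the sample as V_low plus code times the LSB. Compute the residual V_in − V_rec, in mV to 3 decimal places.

0.100 mV

One LSB is 2.048 V / 2048 = 1.000 mV.
(1.1121 − 0)/0.001 = 1112.1000; ⌊·⌋ gives code 1112.
V_rec = 0 + 1112·0.001 = 1.112 V.
V_in − V_rec = 0.0001 V = 0.100 mV.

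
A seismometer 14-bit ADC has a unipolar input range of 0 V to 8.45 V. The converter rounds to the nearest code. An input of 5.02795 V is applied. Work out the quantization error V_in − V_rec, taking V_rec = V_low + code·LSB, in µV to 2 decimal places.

-68.19 µV

One LSB is 8.45 V / 16384 = 0.516 mV.
Scaled input = 9748.8678 LSBs, so code = 9749.
Code 9749 maps back to 0 + 9749×0.000515747 V = 5.0280182 V.
Difference: -6.81885e-05 V → -68.19 µV.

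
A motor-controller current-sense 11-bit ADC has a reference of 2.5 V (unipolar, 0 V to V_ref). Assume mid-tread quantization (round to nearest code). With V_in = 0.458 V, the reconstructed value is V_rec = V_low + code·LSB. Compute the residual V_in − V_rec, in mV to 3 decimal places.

One LSB is 2.5 V / 2048 = 1.221 mV.
Scaled input = 375.1936 LSBs, so code = 375.
V_rec = 0 + 375·0.0012207 = 0.45776367 V.
V_in − V_rec = 0.000236328 V = 0.236 mV.

0.236 mV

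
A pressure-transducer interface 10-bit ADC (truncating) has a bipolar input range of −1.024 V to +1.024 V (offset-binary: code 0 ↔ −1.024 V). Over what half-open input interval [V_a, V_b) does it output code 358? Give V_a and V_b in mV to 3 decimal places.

[-308.000 mV, -306.000 mV)

LSB = 2.048/2^10 = 2.000 mV.
V_a = V_low + 358·LSB = -0.308 V; V_b = V_low + 359·LSB = -0.306 V.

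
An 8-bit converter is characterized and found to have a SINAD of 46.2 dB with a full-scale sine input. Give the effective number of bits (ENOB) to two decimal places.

7.38 bits

ENOB = (SINAD − 1.76) / 6.02 = (46.2 − 1.76)/6.02 = 7.382.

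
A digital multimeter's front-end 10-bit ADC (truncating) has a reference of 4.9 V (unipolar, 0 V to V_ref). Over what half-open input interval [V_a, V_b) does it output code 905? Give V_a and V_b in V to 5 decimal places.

[4.33057 V, 4.33535 V)

LSB = 4.9/2^10 = 4.785 mV.
V_a = V_low + 905·LSB = 4.33057 V; V_b = V_low + 906·LSB = 4.33535 V.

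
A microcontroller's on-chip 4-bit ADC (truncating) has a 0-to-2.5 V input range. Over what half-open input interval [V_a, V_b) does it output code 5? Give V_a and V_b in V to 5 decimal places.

[0.78125 V, 0.93750 V)

LSB = 2.5/2^4 = 156.250 mV.
V_a = V_low + 5·LSB = 0.78125 V; V_b = V_low + 6·LSB = 0.9375 V.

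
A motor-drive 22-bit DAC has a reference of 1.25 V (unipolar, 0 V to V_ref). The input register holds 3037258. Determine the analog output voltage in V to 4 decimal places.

0.9052 V

LSB = 1.25 V / 2^22 = 0.30 µV.
V_out = 0 + 3037258 × 2.98023e-07 V = 0.905173 V.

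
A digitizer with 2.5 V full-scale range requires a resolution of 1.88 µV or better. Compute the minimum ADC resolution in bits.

Number of steps required ≥ 2.5 V / 1.88 µV = 1329787.23.
Need 2^N ≥ 1329787.23; 2^20 = 1048576, 2^21 = 2097152.
Minimum N = 21.

21 bits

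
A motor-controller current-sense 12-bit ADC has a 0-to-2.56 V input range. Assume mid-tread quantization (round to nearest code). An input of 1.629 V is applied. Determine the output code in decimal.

code 2606

Full-scale span = 2.56 V; LSB = 2.56/2^12 = 0.625 mV.
(1.629 − 0) / 0.000625 = 2606.400 LSBs.
So the output code is 2606.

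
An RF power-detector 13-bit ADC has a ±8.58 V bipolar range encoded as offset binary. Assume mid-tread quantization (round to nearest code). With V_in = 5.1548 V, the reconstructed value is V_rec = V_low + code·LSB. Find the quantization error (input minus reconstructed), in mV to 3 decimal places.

-0.322 mV

LSB = 17.16/2^13 = 2.095 mV.
(V_in − V_low)/LSB = (5.1548 − (−8.58))/0.00209473 = 6556.8462 → code 6557 (round).
V_rec = (−8.58) + 6557·0.00209473 = 5.1551221 V.
Difference: -0.00032207 V → -0.322 mV.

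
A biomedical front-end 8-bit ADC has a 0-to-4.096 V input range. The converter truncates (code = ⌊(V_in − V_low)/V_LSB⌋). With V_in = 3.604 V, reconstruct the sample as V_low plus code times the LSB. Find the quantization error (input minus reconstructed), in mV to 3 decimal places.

LSB = 4.096/2^8 = 16.000 mV.
Scaled input = 225.2500 LSBs, so code = 225.
V_rec = 0 + 225·0.016 = 3.6 V.
Error = 3.604 − 3.6 = 0.004 V = 4.000 mV.

4.000 mV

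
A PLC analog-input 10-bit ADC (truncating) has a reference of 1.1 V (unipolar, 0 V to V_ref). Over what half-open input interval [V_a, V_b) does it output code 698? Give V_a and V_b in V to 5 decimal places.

[0.74980 V, 0.75088 V)

LSB = 1.1/2^10 = 1.074 mV.
V_a = V_low + 698·LSB = 0.749805 V; V_b = V_low + 699·LSB = 0.750879 V.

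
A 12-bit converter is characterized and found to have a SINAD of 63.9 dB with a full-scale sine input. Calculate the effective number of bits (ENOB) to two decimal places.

10.32 bits

ENOB = (SINAD − 1.76) / 6.02 = (63.9 − 1.76)/6.02 = 10.322.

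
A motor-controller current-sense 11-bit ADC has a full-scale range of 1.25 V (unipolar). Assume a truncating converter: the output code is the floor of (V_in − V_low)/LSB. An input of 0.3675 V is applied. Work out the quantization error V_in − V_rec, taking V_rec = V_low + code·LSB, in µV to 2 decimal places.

LSB = 1.25/2^11 = 0.610 mV.
Scaled input = 602.1120 LSBs, so code = 602.
Reconstructed: 0.36743164 V.
V_in − V_rec = 6.83594e-05 V = 68.36 µV.

68.36 µV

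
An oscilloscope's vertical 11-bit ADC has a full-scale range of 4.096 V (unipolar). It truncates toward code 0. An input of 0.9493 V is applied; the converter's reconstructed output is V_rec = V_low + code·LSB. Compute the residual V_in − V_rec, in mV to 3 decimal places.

Step size: 4.096 V ÷ 2^11 = 2.000 mV.
(V_in − V_low)/LSB = (0.9493 − 0)/0.002 = 474.6500 → code 474 (floor).
V_rec = 0 + 474·0.002 = 0.948 V.
Error = 0.9493 − 0.948 = 0.0013 V = 1.300 mV.

1.300 mV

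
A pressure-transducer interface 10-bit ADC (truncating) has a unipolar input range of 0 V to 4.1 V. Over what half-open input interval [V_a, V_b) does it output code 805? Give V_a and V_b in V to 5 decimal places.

LSB = 4.1/2^10 = 4.004 mV.
V_a = V_low + 805·LSB = 3.22314 V; V_b = V_low + 806·LSB = 3.22715 V.

[3.22314 V, 3.22715 V)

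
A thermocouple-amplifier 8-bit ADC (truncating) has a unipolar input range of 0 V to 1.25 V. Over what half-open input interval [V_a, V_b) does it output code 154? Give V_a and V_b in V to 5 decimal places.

LSB = 1.25/2^8 = 4.883 mV.
V_a = V_low + 154·LSB = 0.751953 V; V_b = V_low + 155·LSB = 0.756836 V.

[0.75195 V, 0.75684 V)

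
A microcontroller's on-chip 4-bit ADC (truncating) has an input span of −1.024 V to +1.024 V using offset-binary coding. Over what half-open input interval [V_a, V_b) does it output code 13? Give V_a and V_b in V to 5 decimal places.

[0.64000 V, 0.76800 V)

LSB = 2.048/2^4 = 128.000 mV.
V_a = V_low + 13·LSB = 0.64 V; V_b = V_low + 14·LSB = 0.768 V.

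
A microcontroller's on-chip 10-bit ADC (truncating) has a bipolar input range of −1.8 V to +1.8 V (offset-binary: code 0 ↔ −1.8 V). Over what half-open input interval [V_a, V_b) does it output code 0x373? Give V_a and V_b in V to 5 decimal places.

[1.30430 V, 1.30781 V)

LSB = 3.6/2^10 = 3.516 mV.
Code 0x373 = 883 decimal.
V_a = V_low + 883·LSB = 1.3043 V; V_b = V_low + 884·LSB = 1.30781 V.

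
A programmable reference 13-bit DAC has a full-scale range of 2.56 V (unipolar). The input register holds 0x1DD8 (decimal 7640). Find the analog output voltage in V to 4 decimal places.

2.3875 V

LSB = 2.56 V / 2^13 = 312.50 µV.
Code 0x1DD8 = 7640 decimal.
V_out = 0 + 7640 × 0.0003125 V = 2.3875 V.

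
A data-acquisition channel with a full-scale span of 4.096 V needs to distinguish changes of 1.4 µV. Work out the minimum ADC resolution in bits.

Number of steps required ≥ 4.096 V / 1.4 µV = 2925714.29.
Need 2^N ≥ 2925714.29; 2^21 = 2097152, 2^22 = 4194304.
Minimum N = 22.

22 bits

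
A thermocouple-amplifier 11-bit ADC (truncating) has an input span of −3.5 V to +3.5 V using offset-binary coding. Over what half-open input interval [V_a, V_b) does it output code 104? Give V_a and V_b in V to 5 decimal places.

LSB = 7/2^11 = 3.418 mV.
V_a = V_low + 104·LSB = -3.14453 V; V_b = V_low + 105·LSB = -3.14111 V.

[-3.14453 V, -3.14111 V)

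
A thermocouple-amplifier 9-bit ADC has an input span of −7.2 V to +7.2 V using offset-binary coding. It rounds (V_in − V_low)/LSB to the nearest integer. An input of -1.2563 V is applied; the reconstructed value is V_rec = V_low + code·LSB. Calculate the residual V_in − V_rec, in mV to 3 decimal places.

LSB = 14.4/2^9 = 28.125 mV.
(-1.2563 − (−7.2))/0.028125 = 211.3316; round gives code 211.
V_rec = (−7.2) + 211·0.028125 = -1.265625 V.
Difference: 0.009325 V → 9.325 mV.

9.325 mV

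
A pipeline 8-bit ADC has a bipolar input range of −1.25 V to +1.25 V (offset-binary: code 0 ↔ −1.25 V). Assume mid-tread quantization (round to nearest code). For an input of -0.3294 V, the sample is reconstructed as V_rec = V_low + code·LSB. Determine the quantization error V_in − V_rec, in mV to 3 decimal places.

Step size: 2.5 V ÷ 2^8 = 9.766 mV.
Scaled input = 94.2694 LSBs, so code = 94.
Code 94 maps back to (−1.25) + 94×0.00976562 V = -0.33203125 V.
V_in − V_rec = 0.00263125 V = 2.631 mV.

2.631 mV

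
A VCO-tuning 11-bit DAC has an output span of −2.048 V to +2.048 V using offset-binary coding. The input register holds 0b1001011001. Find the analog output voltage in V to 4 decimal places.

LSB = 4.096 V / 2^11 = 2.000 mV.
Code 0b1001011001 = 601 decimal.
V_out = (−2.048) + 601 × 0.002 V = -0.846 V.

-0.8460 V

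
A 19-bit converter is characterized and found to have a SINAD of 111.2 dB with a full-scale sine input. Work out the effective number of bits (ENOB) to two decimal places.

18.18 bits

ENOB = (SINAD − 1.76) / 6.02 = (111.2 − 1.76)/6.02 = 18.179.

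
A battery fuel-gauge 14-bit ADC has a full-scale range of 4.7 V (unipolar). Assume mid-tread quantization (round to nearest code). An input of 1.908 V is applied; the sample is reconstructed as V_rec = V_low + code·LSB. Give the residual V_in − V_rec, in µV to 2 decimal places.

LSB = 4.7/2^14 = 286.87 µV.
(V_in − V_low)/LSB = (1.908 − 0)/0.000286865 = 6651.2068 → code 6651 (round).
V_rec = 0 + 6651·0.000286865 = 1.9079407 V.
Difference: 5.93262e-05 V → 59.33 µV.

59.33 µV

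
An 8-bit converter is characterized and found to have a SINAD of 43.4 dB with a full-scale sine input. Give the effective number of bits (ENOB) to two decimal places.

6.92 bits

ENOB = (SINAD − 1.76) / 6.02 = (43.4 − 1.76)/6.02 = 6.917.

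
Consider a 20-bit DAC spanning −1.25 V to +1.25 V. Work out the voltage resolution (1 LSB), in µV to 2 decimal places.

2.38 µV

Full-scale span = 2.5 V.
LSB = 2.5 / 2^20 = 2.5 / 1048576 = 2.38419e-06 V = 2.38 µV.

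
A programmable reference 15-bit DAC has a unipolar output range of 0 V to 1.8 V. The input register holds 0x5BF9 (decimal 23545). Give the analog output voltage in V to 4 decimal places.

LSB = 1.8 V / 2^15 = 54.93 µV.
Code 0x5BF9 = 23545 decimal.
V_out = 0 + 23545 × 5.49316e-05 V = 1.29337 V.

1.2934 V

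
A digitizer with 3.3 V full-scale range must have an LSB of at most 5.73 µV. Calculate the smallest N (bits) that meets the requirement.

Number of steps required ≥ 3.3 V / 5.73 µV = 575916.23.
Need 2^N ≥ 575916.23; 2^19 = 524288, 2^20 = 1048576.
Minimum N = 20.

20 bits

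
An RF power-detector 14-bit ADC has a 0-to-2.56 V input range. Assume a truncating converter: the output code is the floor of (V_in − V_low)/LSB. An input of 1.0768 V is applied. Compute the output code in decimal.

Full-scale span = 2.56 V; LSB = 2.56/2^14 = 156.25 µV.
(1.0768 − 0) / 0.00015625 = 6891.520 LSBs.
Floor → code 6891.

code 6891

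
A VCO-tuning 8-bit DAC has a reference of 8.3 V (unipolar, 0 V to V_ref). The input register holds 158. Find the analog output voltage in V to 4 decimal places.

5.1227 V

LSB = 8.3 V / 2^8 = 32.422 mV.
V_out = 0 + 158 × 0.0324219 V = 5.12266 V.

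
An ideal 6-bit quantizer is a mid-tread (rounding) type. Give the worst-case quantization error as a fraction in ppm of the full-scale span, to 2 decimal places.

7812.50 ppm

Rounding → worst-case error = ½ LSB = V_FS/2^7, so 1e+06/128 = 7812.5 ppm of full scale.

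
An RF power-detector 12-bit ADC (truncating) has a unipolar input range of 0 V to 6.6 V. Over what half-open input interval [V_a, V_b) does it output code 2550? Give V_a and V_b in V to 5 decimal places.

[4.10889 V, 4.11050 V)

LSB = 6.6/2^12 = 1.611 mV.
V_a = V_low + 2550·LSB = 4.10889 V; V_b = V_low + 2551·LSB = 4.1105 V.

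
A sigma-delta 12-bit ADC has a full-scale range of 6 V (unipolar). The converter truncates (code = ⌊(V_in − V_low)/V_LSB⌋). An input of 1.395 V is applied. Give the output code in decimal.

code 952

Full-scale span = 6 V; LSB = 6/2^12 = 1.465 mV.
(1.395 − 0) / 0.00146484 = 952.320 LSBs.
⌊·⌋(952.320) = 952.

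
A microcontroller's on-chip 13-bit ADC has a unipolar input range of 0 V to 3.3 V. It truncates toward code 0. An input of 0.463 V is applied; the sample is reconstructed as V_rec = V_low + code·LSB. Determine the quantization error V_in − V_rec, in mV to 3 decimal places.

Step size: 3.3 V ÷ 2^13 = 402.83 µV.
(0.463 − 0)/0.000402832 = 1149.3624; ⌊·⌋ gives code 1149.
Reconstructed: 0.462854 V.
Error = 0.463 − 0.462854 = 0.000145996 V = 0.146 mV.

0.146 mV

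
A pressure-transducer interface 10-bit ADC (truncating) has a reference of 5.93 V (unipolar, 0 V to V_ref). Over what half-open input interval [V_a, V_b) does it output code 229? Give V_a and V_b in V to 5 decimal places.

[1.32614 V, 1.33193 V)

LSB = 5.93/2^10 = 5.791 mV.
V_a = V_low + 229·LSB = 1.32614 V; V_b = V_low + 230·LSB = 1.33193 V.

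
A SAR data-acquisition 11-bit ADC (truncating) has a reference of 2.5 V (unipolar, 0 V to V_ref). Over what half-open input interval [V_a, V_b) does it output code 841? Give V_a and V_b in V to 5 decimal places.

LSB = 2.5/2^11 = 1.221 mV.
V_a = V_low + 841·LSB = 1.02661 V; V_b = V_low + 842·LSB = 1.02783 V.

[1.02661 V, 1.02783 V)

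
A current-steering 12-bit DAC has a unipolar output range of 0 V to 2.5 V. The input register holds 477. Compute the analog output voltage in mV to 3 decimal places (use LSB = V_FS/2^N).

291.138 mV

LSB = 2.5 V / 2^12 = 0.610 mV.
V_out = 0 + 477 × 0.000610352 V = 0.291138 V.
= 291.138 mV.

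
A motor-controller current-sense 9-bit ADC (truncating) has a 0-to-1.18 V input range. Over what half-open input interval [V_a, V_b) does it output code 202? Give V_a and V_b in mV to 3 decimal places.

LSB = 1.18/2^9 = 2.305 mV.
V_a = V_low + 202·LSB = 0.465547 V; V_b = V_low + 203·LSB = 0.467852 V.

[465.547 mV, 467.852 mV)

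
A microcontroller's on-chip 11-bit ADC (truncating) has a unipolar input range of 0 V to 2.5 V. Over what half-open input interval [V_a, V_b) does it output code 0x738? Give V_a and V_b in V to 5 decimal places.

LSB = 2.5/2^11 = 1.221 mV.
Code 0x738 = 1848 decimal.
V_a = V_low + 1848·LSB = 2.25586 V; V_b = V_low + 1849·LSB = 2.25708 V.

[2.25586 V, 2.25708 V)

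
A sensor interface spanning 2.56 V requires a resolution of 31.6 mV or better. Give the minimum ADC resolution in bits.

7 bits

Number of steps required ≥ 2.56 V / 31.6 mV = 81.01.
Need 2^N ≥ 81.01; 2^6 = 64, 2^7 = 128.
Minimum N = 7.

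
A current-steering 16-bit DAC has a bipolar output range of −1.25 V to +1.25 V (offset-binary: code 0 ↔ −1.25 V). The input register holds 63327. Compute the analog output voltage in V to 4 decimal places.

LSB = 2.5 V / 2^16 = 38.15 µV.
V_out = (−1.25) + 63327 × 3.8147e-05 V = 1.16573 V.

1.1657 V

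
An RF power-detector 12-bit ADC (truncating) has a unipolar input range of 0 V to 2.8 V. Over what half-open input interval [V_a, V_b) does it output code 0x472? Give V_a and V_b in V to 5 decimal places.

LSB = 2.8/2^12 = 0.684 mV.
Code 0x472 = 1138 decimal.
V_a = V_low + 1138·LSB = 0.77793 V; V_b = V_low + 1139·LSB = 0.778613 V.

[0.77793 V, 0.77861 V)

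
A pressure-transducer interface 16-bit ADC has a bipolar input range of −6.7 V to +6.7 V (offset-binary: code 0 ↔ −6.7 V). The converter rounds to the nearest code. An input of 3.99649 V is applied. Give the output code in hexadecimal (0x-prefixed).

code 0xCC5A (decimal 52314)

LSB = 13.4 V / 65536 = 204.47 µV.
(3.99649 − (−6.7)) / 0.000204468 = 52313.819 LSBs.
So the output code is 52314.
In hexadecimal (0x-prefixed): 0xCC5A.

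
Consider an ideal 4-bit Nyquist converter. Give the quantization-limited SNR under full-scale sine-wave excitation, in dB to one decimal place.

SNR ≈ 6.02·N + 1.76 dB = 6.02·4 + 1.76 = 25.84 dB.

25.8 dB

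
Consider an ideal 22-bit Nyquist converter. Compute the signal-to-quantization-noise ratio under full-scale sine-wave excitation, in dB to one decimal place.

SNR ≈ 6.02·N + 1.76 dB = 6.02·22 + 1.76 = 134.20 dB.

134.2 dB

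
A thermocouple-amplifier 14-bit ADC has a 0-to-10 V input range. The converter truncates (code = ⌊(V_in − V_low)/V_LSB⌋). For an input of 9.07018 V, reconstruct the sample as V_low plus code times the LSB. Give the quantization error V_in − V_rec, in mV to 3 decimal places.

LSB = 10/2^14 = 0.610 mV.
Scaled input = 14860.5829 LSBs, so code = 14860.
Reconstructed: 9.0698242 V.
Error = 9.07018 − 9.0698242 = 0.000355781 V = 0.356 mV.

0.356 mV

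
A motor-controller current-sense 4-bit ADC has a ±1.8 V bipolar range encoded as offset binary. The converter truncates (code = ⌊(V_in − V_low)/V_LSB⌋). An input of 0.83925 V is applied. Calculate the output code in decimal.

With 16 levels over 3.6 V, one step is 225.000 mV.
(V_in − V_low)/LSB = (0.83925 − (−1.8)) / 0.225 = 11.730.
So the output code is 11.

code 11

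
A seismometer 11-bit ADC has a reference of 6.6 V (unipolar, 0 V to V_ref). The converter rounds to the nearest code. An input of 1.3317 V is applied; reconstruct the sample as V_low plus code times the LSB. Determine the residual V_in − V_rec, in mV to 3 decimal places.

0.743 mV

Step size: 6.6 V ÷ 2^11 = 3.223 mV.
Scaled input = 413.2305 LSBs, so code = 413.
V_rec = 0 + 413·0.00322266 = 1.330957 V.
Difference: 0.000742969 V → 0.743 mV.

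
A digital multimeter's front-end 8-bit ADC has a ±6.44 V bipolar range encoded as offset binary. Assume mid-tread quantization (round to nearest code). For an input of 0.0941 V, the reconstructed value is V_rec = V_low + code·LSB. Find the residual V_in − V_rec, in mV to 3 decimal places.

One LSB is 12.88 V / 256 = 50.312 mV.
(0.0941 − (−6.44))/0.0503125 = 129.8703; round gives code 130.
Reconstructed: 0.100625 V.
Error = 0.0941 − 0.100625 = -0.006525 V = -6.525 mV.

-6.525 mV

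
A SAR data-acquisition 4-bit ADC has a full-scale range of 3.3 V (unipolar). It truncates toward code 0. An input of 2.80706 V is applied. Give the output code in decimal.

code 13

Full-scale span = 3.3 V; LSB = 3.3/2^4 = 206.250 mV.
Input sits at 13.610 steps above V_low.
Floor → code 13.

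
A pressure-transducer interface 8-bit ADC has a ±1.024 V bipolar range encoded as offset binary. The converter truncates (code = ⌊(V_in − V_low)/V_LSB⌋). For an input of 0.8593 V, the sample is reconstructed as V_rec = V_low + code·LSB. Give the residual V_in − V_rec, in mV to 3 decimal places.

3.300 mV

Step size: 2.048 V ÷ 2^8 = 8.000 mV.
(V_in − V_low)/LSB = (0.8593 − (−1.024))/0.008 = 235.4125 → code 235 (floor).
V_rec = (−1.024) + 235·0.008 = 0.856 V.
V_in − V_rec = 0.0033 V = 3.300 mV.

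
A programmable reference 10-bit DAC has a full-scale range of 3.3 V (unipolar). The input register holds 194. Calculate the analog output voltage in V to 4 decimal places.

LSB = 3.3 V / 2^10 = 3.223 mV.
V_out = 0 + 194 × 0.00322266 V = 0.625195 V.

0.6252 V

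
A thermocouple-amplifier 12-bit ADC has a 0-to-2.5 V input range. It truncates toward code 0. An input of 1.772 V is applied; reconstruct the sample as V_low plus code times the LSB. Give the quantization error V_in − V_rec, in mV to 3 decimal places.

LSB = 2.5/2^12 = 0.610 mV.
(V_in − V_low)/LSB = (1.772 − 0)/0.000610352 = 2903.2448 → code 2903 (floor).
Reconstructed: 1.7718506 V.
V_in − V_rec = 0.000149414 V = 0.149 mV.

0.149 mV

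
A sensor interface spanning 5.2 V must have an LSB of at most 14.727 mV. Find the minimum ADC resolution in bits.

Number of steps required ≥ 5.2 V / 14.727 mV = 353.09.
Need 2^N ≥ 353.09; 2^8 = 256, 2^9 = 512.
Minimum N = 9.

9 bits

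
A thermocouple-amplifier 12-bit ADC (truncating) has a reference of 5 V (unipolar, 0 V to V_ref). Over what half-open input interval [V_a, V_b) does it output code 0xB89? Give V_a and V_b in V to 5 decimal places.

LSB = 5/2^12 = 1.221 mV.
Code 0xB89 = 2953 decimal.
V_a = V_low + 2953·LSB = 3.60474 V; V_b = V_low + 2954·LSB = 3.60596 V.

[3.60474 V, 3.60596 V)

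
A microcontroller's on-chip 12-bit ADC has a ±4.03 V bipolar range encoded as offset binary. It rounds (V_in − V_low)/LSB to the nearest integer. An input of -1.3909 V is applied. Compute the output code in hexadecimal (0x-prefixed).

code 0x53D (decimal 1341)

With 4096 levels over 8.06 V, one step is 1.968 mV.
Input sits at 1341.160 steps above V_low.
So the output code is 1341.
In hexadecimal (0x-prefixed): 0x53D.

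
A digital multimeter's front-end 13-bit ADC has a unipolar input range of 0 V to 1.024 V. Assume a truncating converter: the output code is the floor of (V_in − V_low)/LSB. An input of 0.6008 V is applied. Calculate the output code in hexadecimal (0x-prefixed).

code 0x12C6 (decimal 4806)

With 8192 levels over 1.024 V, one step is 125.00 µV.
(0.6008 − 0) / 0.000125 = 4806.400 LSBs.
So the output code is 4806.
In hexadecimal (0x-prefixed): 0x12C6.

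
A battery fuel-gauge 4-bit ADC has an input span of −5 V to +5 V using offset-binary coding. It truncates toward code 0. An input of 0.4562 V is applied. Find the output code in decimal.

code 8

LSB = 10 V / 16 = 0.6250 V.
(V_in − V_low)/LSB = (0.4562 − (−5)) / 0.625 = 8.730.
⌊·⌋(8.730) = 8.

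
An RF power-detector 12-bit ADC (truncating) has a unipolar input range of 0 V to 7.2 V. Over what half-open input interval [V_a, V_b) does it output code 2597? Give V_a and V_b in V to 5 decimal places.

[4.56504 V, 4.56680 V)

LSB = 7.2/2^12 = 1.758 mV.
V_a = V_low + 2597·LSB = 4.56504 V; V_b = V_low + 2598·LSB = 4.5668 V.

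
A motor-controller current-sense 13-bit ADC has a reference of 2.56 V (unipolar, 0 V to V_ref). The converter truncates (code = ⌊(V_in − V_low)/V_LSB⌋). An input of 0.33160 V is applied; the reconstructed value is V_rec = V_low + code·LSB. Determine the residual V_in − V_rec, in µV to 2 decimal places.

LSB = 2.56/2^13 = 312.50 µV.
(0.33160 − 0)/0.0003125 = 1061.1200; ⌊·⌋ gives code 1061.
Code 1061 maps back to 0 + 1061×0.0003125 V = 0.3315625 V.
Difference: 3.75e-05 V → 37.50 µV.

37.50 µV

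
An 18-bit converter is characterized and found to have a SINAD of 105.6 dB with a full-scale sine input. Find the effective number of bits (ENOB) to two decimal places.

17.25 bits

ENOB = (SINAD − 1.76) / 6.02 = (105.6 − 1.76)/6.02 = 17.249.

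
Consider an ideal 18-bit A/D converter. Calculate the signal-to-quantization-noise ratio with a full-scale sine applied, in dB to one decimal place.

110.1 dB

SNR ≈ 6.02·N + 1.76 dB = 6.02·18 + 1.76 = 110.12 dB.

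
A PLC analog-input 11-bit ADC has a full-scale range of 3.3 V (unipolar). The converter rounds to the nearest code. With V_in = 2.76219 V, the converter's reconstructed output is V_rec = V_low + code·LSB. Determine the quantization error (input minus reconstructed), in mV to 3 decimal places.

0.374 mV

LSB = 3.3/2^11 = 1.611 mV.
Scaled input = 1714.2319 LSBs, so code = 1714.
Reconstructed: 2.7618164 V.
Error = 2.76219 − 2.7618164 = 0.000373594 V = 0.374 mV.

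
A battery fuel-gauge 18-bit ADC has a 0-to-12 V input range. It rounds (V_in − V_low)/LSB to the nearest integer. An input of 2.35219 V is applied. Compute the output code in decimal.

With 262144 levels over 12 V, one step is 45.78 µV.
(V_in − V_low)/LSB = (2.35219 − 0) / 4.57764e-05 = 51384.375.
Round → code 51384.

code 51384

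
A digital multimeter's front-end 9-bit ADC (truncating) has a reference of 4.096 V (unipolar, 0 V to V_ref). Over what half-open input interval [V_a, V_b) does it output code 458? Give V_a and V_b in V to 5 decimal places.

LSB = 4.096/2^9 = 8.000 mV.
V_a = V_low + 458·LSB = 3.664 V; V_b = V_low + 459·LSB = 3.672 V.

[3.66400 V, 3.67200 V)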